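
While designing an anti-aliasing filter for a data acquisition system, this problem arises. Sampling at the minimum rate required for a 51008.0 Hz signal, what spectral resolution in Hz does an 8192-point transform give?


Step 1 — Nyquist sampling rate:
fs = 2 * fmax = 2 * 51008.0 = 102016.0 Hz

Step 2 — DFT bin spacing:
df = fs / N = 102016.0 / 8192 = 12.4531 Hz

12.4531 Hz


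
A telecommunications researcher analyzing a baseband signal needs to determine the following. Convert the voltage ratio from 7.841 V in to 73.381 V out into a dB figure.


Voltage gain in dB:
G = 20 * log10(Vout / Vin)
  = 20 * log10(73.381 / 7.841)
  = 20 * log10(9.358628)
  = 20 * 0.971212
  = 19.42 dB

19.42 dB


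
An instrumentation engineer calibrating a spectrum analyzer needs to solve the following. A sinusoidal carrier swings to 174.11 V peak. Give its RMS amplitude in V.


RMS voltage for a sinusoidal waveform:
V_rms = V_peak / sqrt(2)
      = 174.11 / 1.414214
      = 123.114 V

123.114 V


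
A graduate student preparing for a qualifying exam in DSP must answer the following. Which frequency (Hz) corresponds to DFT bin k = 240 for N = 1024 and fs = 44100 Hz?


Frequency of DFT bin k:
f_k = k * fs / N
    = 240 * 44100 / 1024
    = 10584000 / 1024
    = 10335.938 Hz

10335.938 Hz


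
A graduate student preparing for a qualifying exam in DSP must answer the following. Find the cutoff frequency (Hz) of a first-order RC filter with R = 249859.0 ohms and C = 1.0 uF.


Cutoff frequency of a first-order RC filter:
fc = 1 / (2 * pi * R * C)
C = 1.0 uF = 1e-06 F
fc = 1 / (2 * pi * 249859.0 * 1e-06)
   = 1 / 1.5699103976666
   = 0.636979 Hz

0.636979 Hz


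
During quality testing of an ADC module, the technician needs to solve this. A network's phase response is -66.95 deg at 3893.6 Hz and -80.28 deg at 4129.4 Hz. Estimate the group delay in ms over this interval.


Group delay from phase difference:
tau = -d(phi)/d(omega)
d(phi) = -13.33 deg = -0.232652 rad
d(omega) = 2*pi*(4129.4 - 3893.6) = 1481.5751 rad/s
tau = -(-0.232652) / 1481.5751
    = 0.157 ms

0.157 ms


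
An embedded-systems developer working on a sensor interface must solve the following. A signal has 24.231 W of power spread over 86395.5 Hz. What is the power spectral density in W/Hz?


Power spectral density:
PSD = P / BW
    = 24.231 / 86395.5
    = 0.00028047 W/Hz

0.00028047 W/Hz


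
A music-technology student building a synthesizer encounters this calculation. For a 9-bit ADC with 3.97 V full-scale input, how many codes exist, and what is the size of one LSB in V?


Step 1 — number of quantization levels:
L = 2^N = 2^9 = 512

Step 2 — LSB step size:
delta = Vfs / L
      = 3.97 / 512
      = 0.00775391 V

Levels = 512; step size = 0.00775391 V


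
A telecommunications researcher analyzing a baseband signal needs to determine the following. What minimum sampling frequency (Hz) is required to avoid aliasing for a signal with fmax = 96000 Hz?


The Nyquist rate is twice the maximum frequency component.
fs_min = 2 * fmax
      = 2 * 96000
      = 192000 Hz

192000


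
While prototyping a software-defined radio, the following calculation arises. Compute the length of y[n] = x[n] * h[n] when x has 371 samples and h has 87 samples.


Linear convolution output length:
L = N + M - 1
  = 371 + 87 - 1
  = 457 samples

457


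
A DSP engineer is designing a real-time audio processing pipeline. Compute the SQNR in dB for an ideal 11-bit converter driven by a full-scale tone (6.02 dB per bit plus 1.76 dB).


Theoretical SNR for a full-scale sinusoid:
SNR = 6.02 * N + 1.76
    = 6.02 * 11 + 1.76
    = 66.22 + 1.76
    = 67.98 dB

67.98 dB


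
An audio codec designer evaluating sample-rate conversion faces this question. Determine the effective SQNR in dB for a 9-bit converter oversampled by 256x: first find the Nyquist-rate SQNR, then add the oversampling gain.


Step 1 — baseline SQNR at Nyquist:
SQNR_base = 6.02*N + 1.76
          = 6.02*9 + 1.76
          = 55.94 dB

Step 2 — oversampling processing gain:
G = 10*log10(OSR) = 10*log10(256) = 24.08 dB

Step 3 — total:
SQNR_total = 55.94 + 24.08 = 80.02 dB

Base SQNR = 55.94 dB; oversampled SQNR = 80.02 dB


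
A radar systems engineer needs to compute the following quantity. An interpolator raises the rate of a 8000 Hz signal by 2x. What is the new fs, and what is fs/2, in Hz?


Step 1 — output sample rate after interpolation by L:
fs_out = L * fs_in = 2 * 8000 = 16000 Hz

Step 2 — Nyquist frequency of the output stream:
f_Nyq = fs_out / 2 = 16000 / 2 = 8000.0 Hz

fs_out = 16000 Hz; f_Nyquist = 8000.0 Hz


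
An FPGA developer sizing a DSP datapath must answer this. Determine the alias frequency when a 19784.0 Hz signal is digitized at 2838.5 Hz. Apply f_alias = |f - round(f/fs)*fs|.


Compute the nearest integer multiple of fs to the signal:
n = round(19784.0 / 2838.5) = 7
f_alias = |19784.0 - 7 * 2838.5|
        = |19784.0 - 19869.5|
        = 85.5 Hz

85.5


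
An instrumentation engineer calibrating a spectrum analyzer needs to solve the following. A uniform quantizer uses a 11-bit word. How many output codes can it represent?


Number of quantization levels = 2^N
= 2^11
= 2048

2048


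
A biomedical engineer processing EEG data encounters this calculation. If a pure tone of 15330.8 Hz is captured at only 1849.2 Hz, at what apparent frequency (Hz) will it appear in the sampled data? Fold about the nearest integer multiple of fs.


Compute the nearest integer multiple of fs to the signal:
n = round(15330.8 / 1849.2) = 8
f_alias = |15330.8 - 8 * 1849.2|
        = |15330.8 - 14793.6|
        = 537.2 Hz

537.2


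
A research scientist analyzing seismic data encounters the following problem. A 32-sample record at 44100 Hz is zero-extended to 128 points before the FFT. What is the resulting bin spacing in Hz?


Frequency resolution after zero-padding:
N_padded = 32 * 4 = 128
df = fs / N_padded
   = 44100 / 128
   = 344.5312 Hz

344.5312 Hz


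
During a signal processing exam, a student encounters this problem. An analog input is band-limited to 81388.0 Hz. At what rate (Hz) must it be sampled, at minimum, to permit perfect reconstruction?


The Nyquist rate is twice the maximum frequency component.
fs_min = 2 * fmax
      = 2 * 81388.0
      = 162776.0 Hz

162776.0


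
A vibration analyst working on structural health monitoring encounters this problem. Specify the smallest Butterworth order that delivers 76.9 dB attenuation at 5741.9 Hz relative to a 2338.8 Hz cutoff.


Butterworth filter order formula:
n = log10(10^(A/10) - 1) / (2 * log10(f_stop/f_pass))
10^(76.9/10) - 1 = 48977880.9368
f_stop/f_pass = 5741.9 / 2338.8 = 2.4551
n = 9.8574 -> ceil = 10

10


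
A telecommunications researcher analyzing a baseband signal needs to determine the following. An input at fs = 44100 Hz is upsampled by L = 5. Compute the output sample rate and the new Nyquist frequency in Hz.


Step 1 — output sample rate after interpolation by L:
fs_out = L * fs_in = 5 * 44100 = 220500 Hz

Step 2 — Nyquist frequency of the output stream:
f_Nyq = fs_out / 2 = 220500 / 2 = 110250.0 Hz

fs_out = 220500 Hz; f_Nyquist = 110250.0 Hz


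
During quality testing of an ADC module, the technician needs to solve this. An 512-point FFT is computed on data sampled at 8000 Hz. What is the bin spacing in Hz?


DFT frequency resolution:
df = fs / N
   = 8000 / 512
   = 15.625 Hz

15.625 Hz


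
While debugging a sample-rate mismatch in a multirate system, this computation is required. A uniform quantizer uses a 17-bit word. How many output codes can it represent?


Number of quantization levels = 2^N
= 2^17
= 131072

131072


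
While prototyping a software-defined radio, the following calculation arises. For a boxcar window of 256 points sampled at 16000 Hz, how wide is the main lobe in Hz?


Main lobe width for a rectangular window:
Width = 2 * fs / N
      = 2 * 16000 / 256
      = 32000 / 256
      = 125.0 Hz

125.0 Hz


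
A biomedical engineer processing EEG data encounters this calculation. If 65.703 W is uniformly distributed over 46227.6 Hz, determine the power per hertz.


Power spectral density:
PSD = P / BW
    = 65.703 / 46227.6
    = 0.00142129 W/Hz

0.00142129 W/Hz


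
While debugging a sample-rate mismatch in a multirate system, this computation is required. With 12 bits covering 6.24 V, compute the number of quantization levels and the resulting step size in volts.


Step 1 — number of quantization levels:
L = 2^N = 2^12 = 4096

Step 2 — LSB step size:
delta = Vfs / L
      = 6.24 / 4096
      = 0.00152344 V

Levels = 4096; step size = 0.00152344 V


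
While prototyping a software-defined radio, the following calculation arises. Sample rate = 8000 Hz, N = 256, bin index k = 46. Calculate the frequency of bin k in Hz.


Frequency of DFT bin k:
f_k = k * fs / N
    = 46 * 8000 / 256
    = 368000 / 256
    = 1437.5 Hz

1437.5 Hz


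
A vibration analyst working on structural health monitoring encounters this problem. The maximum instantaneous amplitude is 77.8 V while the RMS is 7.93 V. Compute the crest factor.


Crest factor is the ratio of peak to RMS:
CF = V_peak / V_rms
   = 77.8 / 7.93
   = 9.8108

9.8108


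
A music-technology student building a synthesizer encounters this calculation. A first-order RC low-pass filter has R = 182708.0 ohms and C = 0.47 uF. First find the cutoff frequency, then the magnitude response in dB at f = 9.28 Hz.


Step 1 — cutoff frequency:
fc = 1 / (2*pi*R*C)
C = 0.47 uF = 4.7e-07 F
fc = 1 / (2*pi*182708.0*4.7e-07)
   = 1.85338 Hz

Step 2 — magnitude at f = 9.28 Hz:
|H(f)| = 1 / sqrt(1 + (f/fc)^2)
f/fc = 9.28 / 1.85338 = 5.007068
|H| = 1 / sqrt(1 + 25.07073) = 0.1958499
|H|_dB = 20*log10(0.1958499) = -14.16 dB

fc = 1.85338 Hz; |H(9.28 Hz)| = -14.16 dB


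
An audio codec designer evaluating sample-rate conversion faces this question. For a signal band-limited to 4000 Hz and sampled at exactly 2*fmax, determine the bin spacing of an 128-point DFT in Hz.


Step 1 — Nyquist sampling rate:
fs = 2 * fmax = 2 * 4000 = 8000 Hz

Step 2 — DFT bin spacing:
df = fs / N = 8000 / 128 = 62.5 Hz

62.5 Hz


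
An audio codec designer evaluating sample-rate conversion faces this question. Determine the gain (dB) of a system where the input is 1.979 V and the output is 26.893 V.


Voltage gain in dB:
G = 20 * log10(Vout / Vin)
  = 20 * log10(26.893 / 1.979)
  = 20 * log10(13.589186)
  = 20 * 1.133193
  = 22.66 dB

22.66 dB


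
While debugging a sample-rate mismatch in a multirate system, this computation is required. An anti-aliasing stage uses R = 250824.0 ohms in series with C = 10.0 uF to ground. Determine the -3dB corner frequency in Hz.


Cutoff frequency of a first-order RC filter:
fc = 1 / (2 * pi * R * C)
C = 10.0 uF = 1e-05 F
fc = 1 / (2 * pi * 250824.0 * 1e-05)
   = 1 / 15.75973671488
   = 0.063453 Hz

0.063453 Hz


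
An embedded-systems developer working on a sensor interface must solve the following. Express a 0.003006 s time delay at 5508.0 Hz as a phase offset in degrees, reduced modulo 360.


Phase shift from frequency and time delay:
phi = 360 * f * t_delay
    = 360 * 5508.0 * 0.003006
    = 5960.54 degrees
    mod 360 = 200.54 degrees

200.54 degrees


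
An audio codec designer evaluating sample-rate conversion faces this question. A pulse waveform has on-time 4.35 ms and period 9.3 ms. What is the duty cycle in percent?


Duty cycle as a percentage:
DC = (t_on / T) * 100
   = (4.35 / 9.3) * 100
   = 0.467742 * 100
   = 46.77 %

46.77 %


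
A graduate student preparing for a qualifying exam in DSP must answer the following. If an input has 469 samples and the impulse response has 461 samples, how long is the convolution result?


Linear convolution output length:
L = N + M - 1
  = 469 + 461 - 1
  = 929 samples

929


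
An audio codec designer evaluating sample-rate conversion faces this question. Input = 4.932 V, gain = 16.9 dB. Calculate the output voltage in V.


Output voltage from dB gain:
V_out = V_in * 10^(gain_dB / 20)
      = 4.932 * 10^(16.9 / 20)
      = 4.932 * 6.99842
      = 34.5162 V

34.5162 V


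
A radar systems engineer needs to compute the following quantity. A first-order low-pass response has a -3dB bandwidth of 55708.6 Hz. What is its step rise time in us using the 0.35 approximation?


Rise time from bandwidth relationship:
tr = 0.35 / BW
   = 0.35 / 55708.6
   = 6.282692439e-06 s
   = 6.2827 us

6.2827 us


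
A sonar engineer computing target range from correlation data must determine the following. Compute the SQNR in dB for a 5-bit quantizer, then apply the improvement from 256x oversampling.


Step 1 — baseline SQNR at Nyquist:
SQNR_base = 6.02*N + 1.76
          = 6.02*5 + 1.76
          = 31.86 dB

Step 2 — oversampling processing gain:
G = 10*log10(OSR) = 10*log10(256) = 24.08 dB

Step 3 — total:
SQNR_total = 31.86 + 24.08 = 55.94 dB

Base SQNR = 31.86 dB; oversampled SQNR = 55.94 dB


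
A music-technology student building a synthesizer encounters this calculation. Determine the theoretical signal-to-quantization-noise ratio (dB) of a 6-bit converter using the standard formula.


Theoretical SNR for a full-scale sinusoid:
SNR = 6.02 * N + 1.76
    = 6.02 * 6 + 1.76
    = 36.12 + 1.76
    = 37.88 dB

37.88 dB


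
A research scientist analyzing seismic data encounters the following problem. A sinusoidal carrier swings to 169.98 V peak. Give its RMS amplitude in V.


RMS voltage for a sinusoidal waveform:
V_rms = V_peak / sqrt(2)
      = 169.98 / 1.414214
      = 120.194 V

120.194 V


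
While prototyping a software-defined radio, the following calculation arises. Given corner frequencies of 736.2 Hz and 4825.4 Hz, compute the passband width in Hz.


Bandwidth is the difference of -3dB frequencies:
BW = f_high - f_low
   = 4825.4 - 736.2
   = 4089.2 Hz

4089.2 Hz


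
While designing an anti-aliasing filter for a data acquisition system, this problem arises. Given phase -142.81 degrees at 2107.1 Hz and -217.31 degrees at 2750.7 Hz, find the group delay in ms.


Group delay from phase difference:
tau = -d(phi)/d(omega)
d(phi) = -74.5 deg = -1.30027 rad
d(omega) = 2*pi*(2750.7 - 2107.1) = 4043.8581 rad/s
tau = -(-1.30027) / 4043.8581
    = 0.3215 ms

0.3215 ms


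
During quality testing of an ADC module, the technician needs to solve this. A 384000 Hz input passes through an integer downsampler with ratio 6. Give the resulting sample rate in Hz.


Decimation reduces the sample rate:
fs_out = fs_in / M
       = 384000 / 6
       = 64000.0 Hz

64000.0 Hz


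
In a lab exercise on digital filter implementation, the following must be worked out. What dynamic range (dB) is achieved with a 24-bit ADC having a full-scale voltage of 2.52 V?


Dynamic range from full-scale to LSB:
V_min = V_max / 2^bits = 2.52 / 2^24
DR = 20 * log10(V_max / V_min)
   = 20 * log10(2^24)
   = 20 * 24 * log10(2)
   = 144.49 dB

144.49 dB


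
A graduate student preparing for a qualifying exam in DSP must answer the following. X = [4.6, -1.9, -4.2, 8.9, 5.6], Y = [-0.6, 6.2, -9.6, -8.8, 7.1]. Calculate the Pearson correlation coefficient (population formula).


Pearson correlation coefficient (population):
r = cov(X,Y) / (std(X) * std(Y))
Mean X = 2.6, Mean Y = -1.14
Cov(X,Y) = 0.408
Std(X) = 4.882213, Std(Y) = 7.103689
r = 0.0118

0.0118


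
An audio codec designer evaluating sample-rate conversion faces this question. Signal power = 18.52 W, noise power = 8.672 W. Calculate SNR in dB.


SNR in decibels:
SNR = 10 * log10(Ps / Pn)
    = 10 * log10(18.52 / 8.672)
    = 10 * log10(2.1356)
    = 10 * 0.3295
    = 3.3 dB

3.3 dB


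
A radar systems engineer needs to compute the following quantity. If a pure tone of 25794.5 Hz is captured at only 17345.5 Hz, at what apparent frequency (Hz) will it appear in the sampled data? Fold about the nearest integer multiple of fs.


Compute the nearest integer multiple of fs to the signal:
n = round(25794.5 / 17345.5) = 1
f_alias = |25794.5 - 1 * 17345.5|
        = |25794.5 - 17345.5|
        = 8449.0 Hz

8449.0


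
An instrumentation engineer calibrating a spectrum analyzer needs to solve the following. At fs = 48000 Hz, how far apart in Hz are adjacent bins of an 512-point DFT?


DFT frequency resolution:
df = fs / N
   = 48000 / 512
   = 93.75 Hz

93.75 Hz


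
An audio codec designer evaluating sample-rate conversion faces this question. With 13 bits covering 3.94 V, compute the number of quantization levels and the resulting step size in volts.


Step 1 — number of quantization levels:
L = 2^N = 2^13 = 8192

Step 2 — LSB step size:
delta = Vfs / L
      = 3.94 / 8192
      = 0.00048096 V

Levels = 8192; step size = 0.00048096 V


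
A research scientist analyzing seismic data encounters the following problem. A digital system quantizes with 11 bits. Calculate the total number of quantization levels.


Number of quantization levels = 2^N
= 2^11
= 2048

2048


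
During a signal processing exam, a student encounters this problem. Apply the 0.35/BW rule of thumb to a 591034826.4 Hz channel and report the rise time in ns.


Rise time from bandwidth relationship:
tr = 0.35 / BW
   = 0.35 / 591034826.4
   = 5.92181686e-10 s
   = 0.5922 ns

0.5922 ns


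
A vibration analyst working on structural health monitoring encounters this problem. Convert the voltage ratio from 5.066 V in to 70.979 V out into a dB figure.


Voltage gain in dB:
G = 20 * log10(Vout / Vin)
  = 20 * log10(70.979 / 5.066)
  = 20 * log10(14.010857)
  = 20 * 1.146465
  = 22.93 dB

22.93 dB


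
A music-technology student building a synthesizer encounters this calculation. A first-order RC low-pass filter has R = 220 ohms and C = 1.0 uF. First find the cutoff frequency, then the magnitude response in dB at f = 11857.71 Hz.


Step 1 — cutoff frequency:
fc = 1 / (2*pi*R*C)
C = 1.0 uF = 1e-06 F
fc = 1 / (2*pi*220*1e-06)
   = 723.432 Hz

Step 2 — magnitude at f = 11857.71 Hz:
|H(f)| = 1 / sqrt(1 + (f/fc)^2)
f/fc = 11857.71 / 723.432 = 16.390912
|H| = 1 / sqrt(1 + 268.661996) = 0.0608962
|H|_dB = 20*log10(0.0608962) = -24.31 dB

fc = 723.432 Hz; |H(11857.71 Hz)| = -24.31 dB


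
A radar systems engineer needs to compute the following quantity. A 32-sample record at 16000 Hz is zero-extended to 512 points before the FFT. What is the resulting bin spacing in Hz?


Frequency resolution after zero-padding:
N_padded = 32 * 16 = 512
df = fs / N_padded
   = 16000 / 512
   = 31.25 Hz

31.25 Hz


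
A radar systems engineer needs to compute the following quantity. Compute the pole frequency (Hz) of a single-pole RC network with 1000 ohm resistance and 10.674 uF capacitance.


Cutoff frequency of a first-order RC filter:
fc = 1 / (2 * pi * R * C)
C = 10.674 uF = 1.0674e-05 F
fc = 1 / (2 * pi * 1000 * 1.0674e-05)
   = 1 / 0.067066719968835
   = 14.910525 Hz

14.910525 Hz


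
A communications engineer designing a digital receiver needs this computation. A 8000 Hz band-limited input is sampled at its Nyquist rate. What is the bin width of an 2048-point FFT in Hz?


Step 1 — Nyquist sampling rate:
fs = 2 * fmax = 2 * 8000 = 16000 Hz

Step 2 — DFT bin spacing:
df = fs / N = 16000 / 2048 = 7.8125 Hz

7.8125 Hz


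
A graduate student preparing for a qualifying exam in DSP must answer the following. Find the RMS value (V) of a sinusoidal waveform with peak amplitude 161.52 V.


RMS voltage for a sinusoidal waveform:
V_rms = V_peak / sqrt(2)
      = 161.52 / 1.414214
      = 114.212 V

114.212 V


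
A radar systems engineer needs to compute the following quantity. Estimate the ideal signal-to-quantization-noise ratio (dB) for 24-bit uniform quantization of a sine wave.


Theoretical SNR for a full-scale sinusoid:
SNR = 6.02 * N + 1.76
    = 6.02 * 24 + 1.76
    = 144.48 + 1.76
    = 146.24 dB

146.24 dB


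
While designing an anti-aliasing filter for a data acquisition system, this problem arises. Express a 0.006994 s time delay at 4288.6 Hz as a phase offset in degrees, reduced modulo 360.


Phase shift from frequency and time delay:
phi = 360 * f * t_delay
    = 360 * 4288.6 * 0.006994
    = 10798.01 degrees
    mod 360 = 358.01 degrees

358.01 degrees


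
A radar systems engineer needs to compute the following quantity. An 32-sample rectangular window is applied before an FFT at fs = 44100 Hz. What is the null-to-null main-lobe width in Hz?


Main lobe width for a rectangular window:
Width = 2 * fs / N
      = 2 * 44100 / 32
      = 88200 / 32
      = 2756.25 Hz

2756.25 Hz


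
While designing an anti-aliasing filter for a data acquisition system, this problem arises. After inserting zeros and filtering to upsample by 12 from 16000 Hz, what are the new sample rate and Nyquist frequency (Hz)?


Step 1 — output sample rate after interpolation by L:
fs_out = L * fs_in = 12 * 16000 = 192000 Hz

Step 2 — Nyquist frequency of the output stream:
f_Nyq = fs_out / 2 = 192000 / 2 = 96000.0 Hz

fs_out = 192000 Hz; f_Nyquist = 96000.0 Hz


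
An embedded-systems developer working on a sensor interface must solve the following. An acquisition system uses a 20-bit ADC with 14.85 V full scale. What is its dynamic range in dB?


Dynamic range from full-scale to LSB:
V_min = V_max / 2^bits = 14.85 / 2^20
DR = 20 * log10(V_max / V_min)
   = 20 * log10(2^20)
   = 20 * 20 * log10(2)
   = 120.41 dB

120.41 dB


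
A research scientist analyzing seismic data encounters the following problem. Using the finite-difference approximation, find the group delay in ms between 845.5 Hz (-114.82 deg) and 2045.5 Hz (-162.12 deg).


Group delay from phase difference:
tau = -d(phi)/d(omega)
d(phi) = -47.3 deg = -0.825541 rad
d(omega) = 2*pi*(2045.5 - 845.5) = 7539.8224 rad/s
tau = -(-0.825541) / 7539.8224
    = 0.1095 ms

0.1095 ms


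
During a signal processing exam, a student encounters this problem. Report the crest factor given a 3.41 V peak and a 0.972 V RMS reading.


Crest factor is the ratio of peak to RMS:
CF = V_peak / V_rms
   = 3.41 / 0.972
   = 3.5082

3.5082


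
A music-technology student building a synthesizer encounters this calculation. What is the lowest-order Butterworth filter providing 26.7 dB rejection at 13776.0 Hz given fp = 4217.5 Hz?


Butterworth filter order formula:
n = log10(10^(A/10) - 1) / (2 * log10(f_stop/f_pass))
10^(26.7/10) - 1 = 466.7351
f_stop/f_pass = 13776.0 / 4217.5 = 3.2664
n = 2.596 -> ceil = 3

3


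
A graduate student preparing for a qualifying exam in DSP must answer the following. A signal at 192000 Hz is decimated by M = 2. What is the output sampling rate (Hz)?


Decimation reduces the sample rate:
fs_out = fs_in / M
       = 192000 / 2
       = 96000.0 Hz

96000.0 Hz


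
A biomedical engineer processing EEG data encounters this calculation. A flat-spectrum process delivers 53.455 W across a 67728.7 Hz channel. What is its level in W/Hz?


Power spectral density:
PSD = P / BW
    = 53.455 / 67728.7
    = 0.00078925 W/Hz

0.00078925 W/Hz


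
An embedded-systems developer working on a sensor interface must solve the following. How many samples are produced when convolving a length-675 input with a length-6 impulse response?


Linear convolution output length:
L = N + M - 1
  = 675 + 6 - 1
  = 680 samples

680


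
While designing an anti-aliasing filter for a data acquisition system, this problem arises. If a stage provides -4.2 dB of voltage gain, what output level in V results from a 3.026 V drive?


Output voltage from dB gain:
V_out = V_in * 10^(gain_dB / 20)
      = 3.026 * 10^(-4.2 / 20)
      = 3.026 * 0.616595
      = 1.8658 V

1.8658 V


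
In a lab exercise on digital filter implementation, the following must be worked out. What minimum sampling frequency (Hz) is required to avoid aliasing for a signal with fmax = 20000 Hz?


The Nyquist rate is twice the maximum frequency component.
fs_min = 2 * fmax
      = 2 * 20000
      = 40000 Hz

40000


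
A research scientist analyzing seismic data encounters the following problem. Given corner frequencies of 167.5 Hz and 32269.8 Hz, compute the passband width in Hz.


Bandwidth is the difference of -3dB frequencies:
BW = f_high - f_low
   = 32269.8 - 167.5
   = 32102.3 Hz

32102.3 Hz


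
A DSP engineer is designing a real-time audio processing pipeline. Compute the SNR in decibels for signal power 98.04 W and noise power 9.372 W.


SNR in decibels:
SNR = 10 * log10(Ps / Pn)
    = 10 * log10(98.04 / 9.372)
    = 10 * log10(10.4609)
    = 10 * 1.0196
    = 10.2 dB

10.2 dB


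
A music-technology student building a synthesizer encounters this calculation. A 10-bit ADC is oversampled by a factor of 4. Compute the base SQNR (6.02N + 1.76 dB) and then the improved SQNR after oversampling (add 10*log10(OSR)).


Step 1 — baseline SQNR at Nyquist:
SQNR_base = 6.02*N + 1.76
          = 6.02*10 + 1.76
          = 61.96 dB

Step 2 — oversampling processing gain:
G = 10*log10(OSR) = 10*log10(4) = 6.02 dB

Step 3 — total:
SQNR_total = 61.96 + 6.02 = 67.98 dB

Base SQNR = 61.96 dB; oversampled SQNR = 67.98 dB


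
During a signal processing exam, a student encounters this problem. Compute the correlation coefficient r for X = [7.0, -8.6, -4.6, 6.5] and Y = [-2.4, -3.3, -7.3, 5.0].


Pearson correlation coefficient (population):
r = cov(X,Y) / (std(X) * std(Y))
Mean X = 0.075, Mean Y = -2.0
Cov(X,Y) = 19.565
Std(X) = 6.825458, Std(Y) = 4.442409
r = 0.6453

0.6453


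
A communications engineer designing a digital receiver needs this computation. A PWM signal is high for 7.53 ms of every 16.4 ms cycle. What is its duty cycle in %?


Duty cycle as a percentage:
DC = (t_on / T) * 100
   = (7.53 / 16.4) * 100
   = 0.459146 * 100
   = 45.91 %

45.91 %


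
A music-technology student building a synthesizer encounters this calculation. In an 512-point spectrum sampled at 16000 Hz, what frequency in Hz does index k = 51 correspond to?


Frequency of DFT bin k:
f_k = k * fs / N
    = 51 * 16000 / 512
    = 816000 / 512
    = 1593.75 Hz

1593.75 Hz


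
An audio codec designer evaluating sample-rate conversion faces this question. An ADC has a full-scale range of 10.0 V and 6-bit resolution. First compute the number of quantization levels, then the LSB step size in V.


Step 1 — number of quantization levels:
L = 2^N = 2^6 = 64

Step 2 — LSB step size:
delta = Vfs / L
      = 10.0 / 64
      = 0.15625 V

Levels = 64; step size = 0.15625 V


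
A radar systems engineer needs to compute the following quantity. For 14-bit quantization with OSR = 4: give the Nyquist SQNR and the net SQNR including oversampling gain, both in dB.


Step 1 — baseline SQNR at Nyquist:
SQNR_base = 6.02*N + 1.76
          = 6.02*14 + 1.76
          = 86.04 dB

Step 2 — oversampling processing gain:
G = 10*log10(OSR) = 10*log10(4) = 6.02 dB

Step 3 — total:
SQNR_total = 86.04 + 6.02 = 92.06 dB

Base SQNR = 86.04 dB; oversampled SQNR = 92.06 dB


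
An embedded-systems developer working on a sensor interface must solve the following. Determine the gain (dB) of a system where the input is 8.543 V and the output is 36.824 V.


Voltage gain in dB:
G = 20 * log10(Vout / Vin)
  = 20 * log10(36.824 / 8.543)
  = 20 * log10(4.31043)
  = 20 * 0.634521
  = 12.69 dB

12.69 dB


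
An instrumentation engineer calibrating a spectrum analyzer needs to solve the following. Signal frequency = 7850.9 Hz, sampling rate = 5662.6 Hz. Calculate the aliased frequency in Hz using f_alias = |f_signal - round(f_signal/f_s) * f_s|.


Compute the nearest integer multiple of fs to the signal:
n = round(7850.9 / 5662.6) = 1
f_alias = |7850.9 - 1 * 5662.6|
        = |7850.9 - 5662.6|
        = 2188.3 Hz

2188.3


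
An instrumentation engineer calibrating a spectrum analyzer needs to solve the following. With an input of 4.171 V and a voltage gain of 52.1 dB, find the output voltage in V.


Output voltage from dB gain:
V_out = V_in * 10^(gain_dB / 20)
      = 4.171 * 10^(52.1 / 20)
      = 4.171 * 402.717034
      = 1679.7328 V

1679.7328 V


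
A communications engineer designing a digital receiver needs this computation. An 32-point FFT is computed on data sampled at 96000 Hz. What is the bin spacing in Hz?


DFT frequency resolution:
df = fs / N
   = 96000 / 32
   = 3000.0 Hz

3000.0 Hz


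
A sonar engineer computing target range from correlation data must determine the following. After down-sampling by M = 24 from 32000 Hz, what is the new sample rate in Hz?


Decimation reduces the sample rate:
fs_out = fs_in / M
       = 32000 / 24
       = 1333.3333 Hz

1333.3333 Hz


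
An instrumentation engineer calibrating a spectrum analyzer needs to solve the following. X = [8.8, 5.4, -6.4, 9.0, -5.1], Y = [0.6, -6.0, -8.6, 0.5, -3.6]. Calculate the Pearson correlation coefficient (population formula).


Pearson correlation coefficient (population):
r = cov(X,Y) / (std(X) * std(Y))
Mean X = 2.34, Mean Y = -3.42
Cov(X,Y) = 18.1588
Std(X) = 6.740801, Std(Y) = 3.606882
r = 0.7469

0.7469


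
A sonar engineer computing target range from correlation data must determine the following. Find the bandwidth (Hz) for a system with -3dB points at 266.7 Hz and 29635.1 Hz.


Bandwidth is the difference of -3dB frequencies:
BW = f_high - f_low
   = 29635.1 - 266.7
   = 29368.4 Hz

29368.4 Hz


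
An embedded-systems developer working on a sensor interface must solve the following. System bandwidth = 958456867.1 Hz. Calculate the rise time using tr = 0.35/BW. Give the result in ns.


Rise time from bandwidth relationship:
tr = 0.35 / BW
   = 0.35 / 958456867.1
   = 3.651703191e-10 s
   = 0.3652 ns

0.3652 ns


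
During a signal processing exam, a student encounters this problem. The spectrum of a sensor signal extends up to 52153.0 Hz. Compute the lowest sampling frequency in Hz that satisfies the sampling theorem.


The Nyquist rate is twice the maximum frequency component.
fs_min = 2 * fmax
      = 2 * 52153.0
      = 104306.0 Hz

104306.0


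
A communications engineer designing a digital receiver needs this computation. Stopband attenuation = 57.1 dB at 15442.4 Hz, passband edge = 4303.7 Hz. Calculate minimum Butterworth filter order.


Butterworth filter order formula:
n = log10(10^(A/10) - 1) / (2 * log10(f_stop/f_pass))
10^(57.1/10) - 1 = 512860.384
f_stop/f_pass = 15442.4 / 4303.7 = 3.5882
n = 5.1453 -> ceil = 6

6


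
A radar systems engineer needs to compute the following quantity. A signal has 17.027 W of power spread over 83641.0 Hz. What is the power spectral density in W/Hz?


Power spectral density:
PSD = P / BW
    = 17.027 / 83641.0
    = 0.00020357 W/Hz

0.00020357 W/Hz


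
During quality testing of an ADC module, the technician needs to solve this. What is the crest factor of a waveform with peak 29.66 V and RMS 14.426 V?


Crest factor is the ratio of peak to RMS:
CF = V_peak / V_rms
   = 29.66 / 14.426
   = 2.056

2.056


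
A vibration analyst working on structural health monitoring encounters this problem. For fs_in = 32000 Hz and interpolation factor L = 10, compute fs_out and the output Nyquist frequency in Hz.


Step 1 — output sample rate after interpolation by L:
fs_out = L * fs_in = 10 * 32000 = 320000 Hz

Step 2 — Nyquist frequency of the output stream:
f_Nyq = fs_out / 2 = 320000 / 2 = 160000.0 Hz

fs_out = 320000 Hz; f_Nyquist = 160000.0 Hz


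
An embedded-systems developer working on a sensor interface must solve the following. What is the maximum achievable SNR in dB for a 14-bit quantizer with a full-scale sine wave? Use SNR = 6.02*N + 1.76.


Theoretical SNR for a full-scale sinusoid:
SNR = 6.02 * N + 1.76
    = 6.02 * 14 + 1.76
    = 84.28 + 1.76
    = 86.04 dB

86.04 dB


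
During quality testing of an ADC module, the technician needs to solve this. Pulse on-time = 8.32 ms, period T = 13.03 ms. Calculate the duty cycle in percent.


Duty cycle as a percentage:
DC = (t_on / T) * 100
   = (8.32 / 13.03) * 100
   = 0.638526 * 100
   = 63.85 %

63.85 %


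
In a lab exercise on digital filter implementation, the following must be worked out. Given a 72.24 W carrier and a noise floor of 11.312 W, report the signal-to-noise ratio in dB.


SNR in decibels:
SNR = 10 * log10(Ps / Pn)
    = 10 * log10(72.24 / 11.312)
    = 10 * log10(6.3861)
    = 10 * 0.8052
    = 8.05 dB

8.05 dB


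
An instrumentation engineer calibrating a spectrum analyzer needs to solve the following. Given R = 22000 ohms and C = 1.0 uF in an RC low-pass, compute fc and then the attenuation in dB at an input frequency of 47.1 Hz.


Step 1 — cutoff frequency:
fc = 1 / (2*pi*R*C)
C = 1.0 uF = 1e-06 F
fc = 1 / (2*pi*22000*1e-06)
   = 7.23432 Hz

Step 2 — magnitude at f = 47.1 Hz:
|H(f)| = 1 / sqrt(1 + (f/fc)^2)
f/fc = 47.1 / 7.23432 = 6.510633
|H| = 1 / sqrt(1 + 42.388342) = 0.1518146
|H|_dB = 20*log10(0.1518146) = -16.37 dB

fc = 7.23432 Hz; |H(47.1 Hz)| = -16.37 dB


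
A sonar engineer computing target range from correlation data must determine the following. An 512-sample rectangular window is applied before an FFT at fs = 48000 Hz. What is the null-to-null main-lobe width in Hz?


Main lobe width for a rectangular window:
Width = 2 * fs / N
      = 2 * 48000 / 512
      = 96000 / 512
      = 187.5 Hz

187.5 Hz


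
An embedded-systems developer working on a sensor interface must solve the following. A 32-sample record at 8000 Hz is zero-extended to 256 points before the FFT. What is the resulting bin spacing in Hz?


Frequency resolution after zero-padding:
N_padded = 32 * 8 = 256
df = fs / N_padded
   = 8000 / 256
   = 31.25 Hz

31.25 Hz


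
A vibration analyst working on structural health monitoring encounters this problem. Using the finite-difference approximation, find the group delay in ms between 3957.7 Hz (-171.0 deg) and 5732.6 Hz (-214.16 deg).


Group delay from phase difference:
tau = -d(phi)/d(omega)
d(phi) = -43.16 deg = -0.753284 rad
d(omega) = 2*pi*(5732.6 - 3957.7) = 11152.0256 rad/s
tau = -(-0.753284) / 11152.0256
    = 0.0675 ms

0.0675 ms


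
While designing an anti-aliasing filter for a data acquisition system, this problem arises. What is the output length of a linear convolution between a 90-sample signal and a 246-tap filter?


Linear convolution output length:
L = N + M - 1
  = 90 + 246 - 1
  = 335 samples

335


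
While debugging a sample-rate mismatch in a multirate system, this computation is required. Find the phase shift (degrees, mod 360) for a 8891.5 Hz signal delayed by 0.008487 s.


Phase shift from frequency and time delay:
phi = 360 * f * t_delay
    = 360 * 8891.5 * 0.008487
    = 27166.38 degrees
    mod 360 = 166.38 degrees

166.38 degrees


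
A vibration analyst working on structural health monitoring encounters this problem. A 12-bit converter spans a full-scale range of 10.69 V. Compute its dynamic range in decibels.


Dynamic range from full-scale to LSB:
V_min = V_max / 2^bits = 10.69 / 2^12
DR = 20 * log10(V_max / V_min)
   = 20 * log10(2^12)
   = 20 * 12 * log10(2)
   = 72.25 dB

72.25 dB


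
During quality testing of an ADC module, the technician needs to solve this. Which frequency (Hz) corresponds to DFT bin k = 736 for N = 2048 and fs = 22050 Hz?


Frequency of DFT bin k:
f_k = k * fs / N
    = 736 * 22050 / 2048
    = 16228800 / 2048
    = 7924.219 Hz

7924.219 Hz


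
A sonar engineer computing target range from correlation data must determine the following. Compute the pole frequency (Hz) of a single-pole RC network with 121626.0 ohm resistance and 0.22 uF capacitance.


Cutoff frequency of a first-order RC filter:
fc = 1 / (2 * pi * R * C)
C = 0.22 uF = 2.2e-07 F
fc = 1 / (2 * pi * 121626.0 * 2.2e-07)
   = 1 / 0.16812371315763
   = 5.948001 Hz

5.948001 Hz


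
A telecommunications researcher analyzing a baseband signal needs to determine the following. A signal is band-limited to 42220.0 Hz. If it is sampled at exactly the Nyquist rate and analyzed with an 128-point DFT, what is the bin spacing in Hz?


Step 1 — Nyquist sampling rate:
fs = 2 * fmax = 2 * 42220.0 = 84440.0 Hz

Step 2 — DFT bin spacing:
df = fs / N = 84440.0 / 128 = 659.6875 Hz

659.6875 Hz


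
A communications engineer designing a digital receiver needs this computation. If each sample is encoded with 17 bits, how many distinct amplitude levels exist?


Number of quantization levels = 2^N
= 2^17
= 131072

131072


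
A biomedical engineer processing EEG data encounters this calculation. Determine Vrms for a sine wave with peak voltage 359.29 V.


RMS voltage for a sinusoidal waveform:
V_rms = V_peak / sqrt(2)
      = 359.29 / 1.414214
      = 254.056 V

254.056 V


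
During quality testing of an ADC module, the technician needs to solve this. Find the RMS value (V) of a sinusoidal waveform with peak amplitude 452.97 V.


RMS voltage for a sinusoidal waveform:
V_rms = V_peak / sqrt(2)
      = 452.97 / 1.414214
      = 320.298 V

320.298 V


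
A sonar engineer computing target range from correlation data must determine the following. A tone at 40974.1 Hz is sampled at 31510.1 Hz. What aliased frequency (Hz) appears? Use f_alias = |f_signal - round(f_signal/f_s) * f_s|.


Compute the nearest integer multiple of fs to the signal:
n = round(40974.1 / 31510.1) = 1
f_alias = |40974.1 - 1 * 31510.1|
        = |40974.1 - 31510.1|
        = 9464.0 Hz

9464.0


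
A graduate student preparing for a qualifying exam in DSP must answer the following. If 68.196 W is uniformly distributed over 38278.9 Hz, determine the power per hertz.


Power spectral density:
PSD = P / BW
    = 68.196 / 38278.9
    = 0.00178156 W/Hz

0.00178156 W/Hz


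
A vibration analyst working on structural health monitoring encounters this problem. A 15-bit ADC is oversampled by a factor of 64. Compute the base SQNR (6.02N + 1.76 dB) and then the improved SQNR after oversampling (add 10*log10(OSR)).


Step 1 — baseline SQNR at Nyquist:
SQNR_base = 6.02*N + 1.76
          = 6.02*15 + 1.76
          = 92.06 dB

Step 2 — oversampling processing gain:
G = 10*log10(OSR) = 10*log10(64) = 18.06 dB

Step 3 — total:
SQNR_total = 92.06 + 18.06 = 110.12 dB

Base SQNR = 92.06 dB; oversampled SQNR = 110.12 dB


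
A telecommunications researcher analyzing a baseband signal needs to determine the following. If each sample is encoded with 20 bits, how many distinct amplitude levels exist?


Number of quantization levels = 2^N
= 2^20
= 1048576

1048576


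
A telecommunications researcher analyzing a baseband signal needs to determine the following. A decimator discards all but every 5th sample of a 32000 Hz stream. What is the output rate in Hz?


Decimation reduces the sample rate:
fs_out = fs_in / M
       = 32000 / 5
       = 6400.0 Hz

6400.0 Hz


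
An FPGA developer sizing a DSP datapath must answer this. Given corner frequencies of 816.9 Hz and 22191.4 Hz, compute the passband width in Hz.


Bandwidth is the difference of -3dB frequencies:
BW = f_high - f_low
   = 22191.4 - 816.9
   = 21374.5 Hz

21374.5 Hz


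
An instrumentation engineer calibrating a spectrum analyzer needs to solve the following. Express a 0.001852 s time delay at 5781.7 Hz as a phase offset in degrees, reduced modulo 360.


Phase shift from frequency and time delay:
phi = 360 * f * t_delay
    = 360 * 5781.7 * 0.001852
    = 3854.78 degrees
    mod 360 = 254.78 degrees

254.78 degrees


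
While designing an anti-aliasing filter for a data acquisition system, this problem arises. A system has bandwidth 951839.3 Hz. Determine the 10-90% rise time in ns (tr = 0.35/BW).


Rise time from bandwidth relationship:
tr = 0.35 / BW
   = 0.35 / 951839.3
   = 3.677091291e-07 s
   = 367.7091 ns

367.7091 ns


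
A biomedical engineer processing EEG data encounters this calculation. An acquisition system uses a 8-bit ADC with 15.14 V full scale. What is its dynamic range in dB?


Dynamic range from full-scale to LSB:
V_min = V_max / 2^bits = 15.14 / 2^8
DR = 20 * log10(V_max / V_min)
   = 20 * log10(2^8)
   = 20 * 8 * log10(2)
   = 48.16 dB

48.16 dB
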